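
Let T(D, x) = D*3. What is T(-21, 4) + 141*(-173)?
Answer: -24456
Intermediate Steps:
T(D, x) = 3*D
T(-21, 4) + 141*(-173) = 3*(-21) + 141*(-173) = -63 - 24393 = -24456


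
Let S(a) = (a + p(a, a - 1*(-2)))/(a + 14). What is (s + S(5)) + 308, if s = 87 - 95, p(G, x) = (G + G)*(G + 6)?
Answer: 5815/19 ≈ 306.05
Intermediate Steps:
p(G, x) = 2*G*(6 + G) (p(G, x) = (2*G)*(6 + G) = 2*G*(6 + G))
s = -8
S(a) = (a + 2*a*(6 + a))/(14 + a) (S(a) = (a + 2*a*(6 + a))/(a + 14) = (a + 2*a*(6 + a))/(14 + a))
(s + S(5)) + 308 = (-8 + 5*(13 + 2*5)/(14 + 5)) + 308 = (-8 + 5*(13 + 10)/19) + 308 = (-8 + 5*(1/19)*23) + 308 = (-8 + 115/19) + 308 = -37/19 + 308 = 5815/19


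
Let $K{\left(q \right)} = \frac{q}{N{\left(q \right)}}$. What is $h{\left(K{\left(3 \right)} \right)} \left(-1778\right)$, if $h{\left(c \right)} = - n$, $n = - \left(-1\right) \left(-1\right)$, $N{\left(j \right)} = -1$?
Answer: $-1778$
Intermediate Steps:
$n = -1$ ($n = \left(-1\right) 1 = -1$)
$K{\left(q \right)} = - q$ ($K{\left(q \right)} = \frac{q}{-1} = q \left(-1\right) = - q$)
$h{\left(c \right)} = 1$ ($h{\left(c \right)} = \left(-1\right) \left(-1\right) = 1$)
$h{\left(K{\left(3 \right)} \right)} \left(-1778\right) = 1 \left(-1778\right) = -1778$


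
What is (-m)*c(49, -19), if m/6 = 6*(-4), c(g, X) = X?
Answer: -2736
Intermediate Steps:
m = -144 (m = 6*(6*(-4)) = 6*(-24) = -144)
(-m)*c(49, -19) = -1*(-144)*(-19) = 144*(-19) = -2736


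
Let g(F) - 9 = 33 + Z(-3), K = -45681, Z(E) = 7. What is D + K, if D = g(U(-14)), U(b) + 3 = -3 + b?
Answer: -45632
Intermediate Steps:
U(b) = -6 + b (U(b) = -3 + (-3 + b) = -6 + b)
g(F) = 49 (g(F) = 9 + (33 + 7) = 9 + 40 = 49)
D = 49
D + K = 49 - 45681 = -45632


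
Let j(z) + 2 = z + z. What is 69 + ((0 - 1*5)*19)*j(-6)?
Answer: 1399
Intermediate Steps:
j(z) = -2 + 2*z (j(z) = -2 + (z + z) = -2 + 2*z)
69 + ((0 - 1*5)*19)*j(-6) = 69 + ((0 - 1*5)*19)*(-2 + 2*(-6)) = 69 + ((0 - 5)*19)*(-2 - 12) = 69 - 5*19*(-14) = 69 - 95*(-14) = 69 + 1330 = 1399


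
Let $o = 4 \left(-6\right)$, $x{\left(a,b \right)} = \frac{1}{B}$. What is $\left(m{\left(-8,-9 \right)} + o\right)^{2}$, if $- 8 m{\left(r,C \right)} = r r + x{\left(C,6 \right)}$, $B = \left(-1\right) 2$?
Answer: $\frac{261121}{256} \approx 1020.0$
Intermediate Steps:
$B = -2$
$x{\left(a,b \right)} = - \frac{1}{2}$ ($x{\left(a,b \right)} = \frac{1}{-2} = - \frac{1}{2}$)
$o = -24$
$m{\left(r,C \right)} = \frac{1}{16} - \frac{r^{2}}{8}$ ($m{\left(r,C \right)} = - \frac{r r - \frac{1}{2}}{8} = - \frac{r^{2} - \frac{1}{2}}{8} = - \frac{- \frac{1}{2} + r^{2}}{8} = \frac{1}{16} - \frac{r^{2}}{8}$)
$\left(m{\left(-8,-9 \right)} + o\right)^{2} = \left(\left(\frac{1}{16} - \frac{\left(-8\right)^{2}}{8}\right) - 24\right)^{2} = \left(\left(\frac{1}{16} - 8\right) - 24\right)^{2} = \left(- \frac{127}{16} - 24\right)^{2} = \left(- \frac{511}{16}\right)^{2} = \frac{261121}{256}$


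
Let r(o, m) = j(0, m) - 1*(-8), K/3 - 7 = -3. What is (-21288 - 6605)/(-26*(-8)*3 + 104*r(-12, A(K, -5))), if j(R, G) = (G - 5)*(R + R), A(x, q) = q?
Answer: -27893/1456 ≈ -19.157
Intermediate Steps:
K = 12 (K = 21 + 3*(-3) = 21 - 9 = 12)
j(R, G) = 2*R*(-5 + G) (j(R, G) = (-5 + G)*(2*R) = 2*R*(-5 + G))
r(o, m) = 8 (r(o, m) = 2*0*(-5 + m) - 1*(-8) = 0 + 8 = 8)
(-21288 - 6605)/(-26*(-8)*3 + 104*r(-12, A(K, -5))) = (-21288 - 6605)/(-26*(-8)*3 + 104*8) = -27893/(208*3 + 832) = -27893/(624 + 832) = -27893/1456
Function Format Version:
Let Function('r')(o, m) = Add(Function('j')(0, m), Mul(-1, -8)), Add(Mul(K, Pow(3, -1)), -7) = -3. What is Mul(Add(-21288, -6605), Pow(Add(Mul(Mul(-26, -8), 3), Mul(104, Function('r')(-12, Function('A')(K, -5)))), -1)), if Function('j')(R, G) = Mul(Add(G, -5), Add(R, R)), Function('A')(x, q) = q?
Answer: Rational(-27893, 1456) ≈ -19.157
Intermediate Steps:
K = 12 (K = Add(21, Mul(3, -3)) = Add(21, -9) = 12)
Function('j')(R, G) = Mul(2, R, Add(-5, G)) (Function('j')(R, G) = Mul(Add(-5, G), Mul(2, R)) = Mul(2, R, Add(-5, G)))
Function('r')(o, m) = 8 (Function('r')(o, m) = Add(Mul(2, 0, Add(-5, m)), Mul(-1, -8)) = Add(0, 8) = 8)
Mul(Add(-21288, -6605), Pow(Add(Mul(Mul(-26, -8), 3), Mul(104, Function('r')(-12, Function('A')(K, -5)))), -1)) = Mul(Add(-21288, -6605), Pow(Add(Mul(Mul(-26, -8), 3), Mul(104, 8)), -1)) = Mul(-27893, Pow(Add(Mul(208, 3), 832), -1)) = Mul(-27893, Pow(Add(624, 832), -1)) = Mul(-27893, Pow(1456, -1)) = Mul(-27893, Rational(1, 1456)) = Rational(-27893, 1456)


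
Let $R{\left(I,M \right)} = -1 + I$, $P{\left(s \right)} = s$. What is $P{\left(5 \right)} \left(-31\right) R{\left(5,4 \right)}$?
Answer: $-620$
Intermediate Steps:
$P{\left(5 \right)} \left(-31\right) R{\left(5,4 \right)} = 5 \left(-31\right) \left(-1 + 5\right) = \left(-155\right) 4 = -620$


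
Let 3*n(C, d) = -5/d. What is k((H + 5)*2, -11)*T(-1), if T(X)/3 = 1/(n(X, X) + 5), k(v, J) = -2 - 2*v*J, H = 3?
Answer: 315/2 ≈ 157.50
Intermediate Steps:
n(C, d) = -5/(3*d) (n(C, d) = (-5/d)/3 = -5/(3*d))
k(v, J) = -2 - 2*J*v
T(X) = 3/(5 - 5/(3*X)) (T(X) = 3/(-5/(3*X) + 5) = 3/(5 - 5/(3*X)))
k((H + 5)*2, -11)*T(-1) = (-2 - 2*(-11)*(3 + 5)*2)*((9/5)*(-1)/(-1 + 3*(-1))) = (-2 - 2*(-11)*8*2)*((9/5)*(-1)/(-1 - 3)) = (-2 - 2*(-11)*16)*((9/5)*(-1)/(-4)) = (-2 + 352)*((9/5)*(-1)*(-¼)) = 350*(9/20) = 315/2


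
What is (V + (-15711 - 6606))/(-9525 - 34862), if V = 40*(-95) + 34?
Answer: 26083/44387 ≈ 0.58763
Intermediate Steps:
V = -3766 (V = -3800 + 34 = -3766)
(V + (-15711 - 6606))/(-9525 - 34862) = (-3766 + (-15711 - 6606))/(-9525 - 34862) = (-3766 - 22317)/(-44387) = -26083*(-1/44387) = 26083/44387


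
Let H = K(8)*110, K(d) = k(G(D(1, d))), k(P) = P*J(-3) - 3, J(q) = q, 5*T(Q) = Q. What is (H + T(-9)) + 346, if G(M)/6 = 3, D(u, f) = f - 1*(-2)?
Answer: -29629/5 ≈ -5925.8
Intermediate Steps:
T(Q) = Q/5
D(u, f) = 2 + f (D(u, f) = f + 2 = 2 + f)
G(M) = 18 (G(M) = 6*3 = 18)
k(P) = -3 - 3*P (k(P) = P*(-3) - 3 = -3*P - 3 = -3 - 3*P)
K(d) = -57 (K(d) = -3 - 3*18 = -3 - 54 = -57)
H = -6270 (H = -57*110 = -6270)
(H + T(-9)) + 346 = (-6270 + (⅕)*(-9)) + 346 = (-6270 - 9/5) + 346 = -31359/5 + 346 = -29629/5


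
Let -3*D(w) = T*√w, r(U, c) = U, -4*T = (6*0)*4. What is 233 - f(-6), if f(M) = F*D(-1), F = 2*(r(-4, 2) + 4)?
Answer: 233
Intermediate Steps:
T = 0 (T = -6*0*4/4 = -0*4 = -¼*0 = 0)
D(w) = 0 (D(w) = -0*√w = -⅓*0 = 0)
F = 0 (F = 2*(-4 + 4) = 2*0 = 0)
f(M) = 0 (f(M) = 0*0 = 0)
233 - f(-6) = 233 - 1*0 = 233 + 0 = 233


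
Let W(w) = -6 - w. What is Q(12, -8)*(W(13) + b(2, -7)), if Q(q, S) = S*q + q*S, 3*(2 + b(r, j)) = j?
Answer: 4480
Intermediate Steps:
b(r, j) = -2 + j/3
Q(q, S) = 2*S*q (Q(q, S) = S*q + S*q = 2*S*q)
Q(12, -8)*(W(13) + b(2, -7)) = (2*(-8)*12)*((-6 - 1*13) + (-2 + (⅓)*(-7))) = -192*((-6 - 13) + (-2 - 7/3)) = -192*(-19 - 13/3) = -192*(-70/3) = 4480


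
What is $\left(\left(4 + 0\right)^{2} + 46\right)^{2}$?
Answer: $3844$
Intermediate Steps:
$\left(\left(4 + 0\right)^{2} + 46\right)^{2} = \left(4^{2} + 46\right)^{2} = \left(16 + 46\right)^{2} = 62^{2} = 3844$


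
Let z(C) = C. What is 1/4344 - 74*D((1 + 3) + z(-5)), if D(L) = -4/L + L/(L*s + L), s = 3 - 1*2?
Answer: -1446551/4344 ≈ -333.00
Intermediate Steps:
s = 1 (s = 3 - 2 = 1)
D(L) = ½ - 4/L (D(L) = -4/L + L/(L*1 + L) = -4/L + L/(L + L) = -4/L + L/((2*L)) = -4/L + L*(1/(2*L)) = -4/L + ½ = ½ - 4/L)
1/4344 - 74*D((1 + 3) + z(-5)) = 1/4344 - 37*(-8 + ((1 + 3) - 5))/((1 + 3) - 5) = 1/4344 - 37*(-8 + (4 - 5))/(4 - 5) = 1/4344 - 37*(-8 - 1)/(-1) = 1/4344 - 37*(-1)*(-9) = 1/4344 - 74*9/2 = 1/4344 - 333 = -1446551/4344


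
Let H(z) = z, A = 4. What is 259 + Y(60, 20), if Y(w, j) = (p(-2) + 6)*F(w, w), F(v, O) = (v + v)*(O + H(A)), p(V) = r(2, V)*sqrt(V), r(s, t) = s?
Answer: 46339 + 15360*I*sqrt(2) ≈ 46339.0 + 21722.0*I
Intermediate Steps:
p(V) = 2*sqrt(V)
F(v, O) = 2*v*(4 + O) (F(v, O) = (v + v)*(O + 4) = (2*v)*(4 + O) = 2*v*(4 + O))
Y(w, j) = 2*w*(4 + w)*(6 + 2*I*sqrt(2)) (Y(w, j) = (2*sqrt(-2) + 6)*(2*w*(4 + w)) = (2*(I*sqrt(2)) + 6)*(2*w*(4 + w)) = (2*I*sqrt(2) + 6)*(2*w*(4 + w)) = (6 + 2*I*sqrt(2))*(2*w*(4 + w)) = 2*w*(4 + w)*(6 + 2*I*sqrt(2)))
259 + Y(60, 20) = 259 + 4*60*(3 + I*sqrt(2))*(4 + 60) = 259 + 4*60*(3 + I*sqrt(2))*64 = 259 + (46080 + 15360*I*sqrt(2)) = 46339 + 15360*I*sqrt(2)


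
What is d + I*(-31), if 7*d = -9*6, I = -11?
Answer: 2333/7 ≈ 333.29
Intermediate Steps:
d = -54/7 (d = (-9*6)/7 = (1/7)*(-54) = -54/7 ≈ -7.7143)
d + I*(-31) = -54/7 - 11*(-31) = -54/7 + 341 = 2333/7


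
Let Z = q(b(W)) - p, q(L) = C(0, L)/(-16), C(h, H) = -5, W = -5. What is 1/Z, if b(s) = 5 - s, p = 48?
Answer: -16/763 ≈ -0.020970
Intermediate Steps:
q(L) = 5/16 (q(L) = -5/(-16) = -5*(-1/16) = 5/16)
Z = -763/16 (Z = 5/16 - 1*48 = 5/16 - 48 = -763/16 ≈ -47.688)
1/Z = 1/(-763/16) = -16/763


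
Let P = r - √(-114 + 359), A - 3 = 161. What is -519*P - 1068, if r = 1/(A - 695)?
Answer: -188863/177 + 3633*√5 ≈ 7056.6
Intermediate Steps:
A = 164 (A = 3 + 161 = 164)
r = -1/531 (r = 1/(164 - 695) = 1/(-531) = -1/531 ≈ -0.0018832)
P = -1/531 - 7*√5 (P = -1/531 - √(-114 + 359) = -1/531 - √245 = -1/531 - 7*√5 ≈ -15.654)
-519*P - 1068 = -519*(-1/531 - 7*√5) - 1068 = (173/177 + 3633*√5) - 1068 = -188863/177 + 3633*√5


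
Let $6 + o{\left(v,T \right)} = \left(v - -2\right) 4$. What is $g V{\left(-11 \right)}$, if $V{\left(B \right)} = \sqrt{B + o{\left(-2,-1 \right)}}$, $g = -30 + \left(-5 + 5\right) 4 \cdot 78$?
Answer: $- 30 i \sqrt{17} \approx - 123.69 i$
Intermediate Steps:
$g = -30$ ($g = -30 + 0 \cdot 4 \cdot 78 = -30 + 0 \cdot 78 = -30 + 0 = -30$)
$o{\left(v,T \right)} = 2 + 4 v$ ($o{\left(v,T \right)} = -6 + \left(v - -2\right) 4 = -6 + \left(v + \left(-3 + 5\right)\right) 4 = -6 + \left(v + 2\right) 4 = -6 + \left(2 + v\right) 4 = -6 + \left(8 + 4 v\right) = 2 + 4 v$)
$V{\left(B \right)} = \sqrt{-6 + B}$ ($V{\left(B \right)} = \sqrt{B + \left(2 + 4 \left(-2\right)\right)} = \sqrt{B + \left(2 - 8\right)} = \sqrt{B - 6} = \sqrt{-6 + B}$)
$g V{\left(-11 \right)} = - 30 \sqrt{-6 - 11} = - 30 \sqrt{-17} = - 30 i \sqrt{17}$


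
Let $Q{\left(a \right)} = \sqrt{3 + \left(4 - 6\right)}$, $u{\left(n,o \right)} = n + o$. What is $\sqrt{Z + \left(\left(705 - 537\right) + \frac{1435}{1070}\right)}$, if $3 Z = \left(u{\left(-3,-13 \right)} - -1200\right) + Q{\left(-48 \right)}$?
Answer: $\frac{\sqrt{25844566}}{214} \approx 23.756$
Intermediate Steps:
$Q{\left(a \right)} = 1$ ($Q{\left(a \right)} = \sqrt{3 - 2} = \sqrt{1} = 1$)
$Z = 395$ ($Z = \frac{\left(\left(-3 - 13\right) - -1200\right) + 1}{3} = \frac{\left(-16 + 1200\right) + 1}{3} = \frac{1184 + 1}{3} = \frac{1}{3} \cdot 1185 = 395$)
$\sqrt{Z + \left(\left(705 - 537\right) + \frac{1435}{1070}\right)} = \sqrt{395 + \left(\left(705 - 537\right) + \frac{1435}{1070}\right)} = \sqrt{395 + \left(168 + 1435 \cdot \frac{1}{1070}\right)} = \sqrt{395 + \left(168 + \frac{287}{214}\right)} = \sqrt{395 + \frac{36239}{214}} = \sqrt{\frac{120769}{214}} = \frac{\sqrt{25844566}}{214}$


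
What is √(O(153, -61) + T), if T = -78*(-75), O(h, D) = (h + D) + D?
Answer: √5881 ≈ 76.688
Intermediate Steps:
O(h, D) = h + 2*D (O(h, D) = (D + h) + D = h + 2*D)
T = 5850
√(O(153, -61) + T) = √((153 + 2*(-61)) + 5850) = √((153 - 122) + 5850) = √(31 + 5850) = √5881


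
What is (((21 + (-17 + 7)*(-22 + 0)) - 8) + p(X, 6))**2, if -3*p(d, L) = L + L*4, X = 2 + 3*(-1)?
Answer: 49729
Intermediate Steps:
X = -1 (X = 2 - 3 = -1)
p(d, L) = -5*L/3 (p(d, L) = -(L + L*4)/3 = -(L + 4*L)/3 = -5*L/3)
(((21 + (-17 + 7)*(-22 + 0)) - 8) + p(X, 6))**2 = (((21 + (-17 + 7)*(-22 + 0)) - 8) - 5/3*6)**2 = (((21 - 10*(-22)) - 8) - 10)**2 = (((21 + 220) - 8) - 10)**2 = ((241 - 8) - 10)**2 = (233 - 10)**2 = 223**2 = 49729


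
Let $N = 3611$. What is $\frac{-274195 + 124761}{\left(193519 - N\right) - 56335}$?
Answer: $- \frac{149434}{133573} \approx -1.1187$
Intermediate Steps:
$\frac{-274195 + 124761}{\left(193519 - N\right) - 56335} = \frac{-274195 + 124761}{\left(193519 - 3611\right) - 56335} = - \frac{149434}{\left(193519 - 3611\right) - 56335} = - \frac{149434}{189908 - 56335} = - \frac{149434}{133573}$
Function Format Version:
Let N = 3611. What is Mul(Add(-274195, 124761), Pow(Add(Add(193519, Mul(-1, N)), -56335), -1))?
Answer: Rational(-149434, 133573) ≈ -1.1187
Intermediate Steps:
Mul(Add(-274195, 124761), Pow(Add(Add(193519, Mul(-1, N)), -56335), -1)) = Mul(Add(-274195, 124761), Pow(Add(Add(193519, Mul(-1, 3611)), -56335), -1)) = Mul(-149434, Pow(Add(Add(193519, -3611), -56335), -1)) = Mul(-149434, Pow(Add(189908, -56335), -1)) = Mul(-149434, Pow(133573, -1)) = Mul(-149434, Rational(1, 133573)) = Rational(-149434, 133573)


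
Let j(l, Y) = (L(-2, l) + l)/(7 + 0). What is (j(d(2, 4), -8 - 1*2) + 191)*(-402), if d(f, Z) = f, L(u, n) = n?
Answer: -539082/7 ≈ -77012.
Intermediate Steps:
j(l, Y) = 2*l/7 (j(l, Y) = (l + l)/(7 + 0) = (2*l)/7 = (2*l)*(⅐) = 2*l/7)
(j(d(2, 4), -8 - 1*2) + 191)*(-402) = ((2/7)*2 + 191)*(-402) = (4/7 + 191)*(-402) = (1341/7)*(-402) = -539082/7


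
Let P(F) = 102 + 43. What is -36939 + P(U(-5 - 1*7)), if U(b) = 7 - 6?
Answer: -36794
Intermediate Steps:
U(b) = 1
P(F) = 145
-36939 + P(U(-5 - 1*7)) = -36939 + 145 = -36794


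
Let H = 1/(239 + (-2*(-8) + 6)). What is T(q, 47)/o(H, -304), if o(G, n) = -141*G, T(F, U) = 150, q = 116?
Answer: -13050/47 ≈ -277.66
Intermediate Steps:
H = 1/261 (H = 1/(239 + (16 + 6)) = 1/(239 + 22) = 1/261 ≈ 0.0038314)
T(q, 47)/o(H, -304) = 150/((-141*1/261)) = 150/(-47/87) = 150*(-87/47) = -13050/47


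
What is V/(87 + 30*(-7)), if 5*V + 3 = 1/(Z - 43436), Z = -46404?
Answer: 269521/55251600 ≈ 0.0048781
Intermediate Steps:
V = -269521/449200 (V = -⅗ + 1/(5*(-46404 - 43436)) = -⅗ + (⅕)/(-89840) = -⅗ + (⅕)*(-1/89840) = -⅗ - 1/449200 = -269521/449200 ≈ -0.60000)
V/(87 + 30*(-7)) = -269521/(449200*(87 + 30*(-7))) = -269521/(449200*(87 - 210)) = -269521/449200/(-123) = -269521/449200*(-1/123) = 269521/55251600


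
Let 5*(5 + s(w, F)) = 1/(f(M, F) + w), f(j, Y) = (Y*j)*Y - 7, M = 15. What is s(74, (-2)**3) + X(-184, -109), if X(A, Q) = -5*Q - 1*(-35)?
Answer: 2952626/5135 ≈ 575.00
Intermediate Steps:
f(j, Y) = -7 + j*Y**2 (f(j, Y) = j*Y**2 - 7 = -7 + j*Y**2)
s(w, F) = -5 + 1/(5*(-7 + w + 15*F**2)) (s(w, F) = -5 + 1/(5*((-7 + 15*F**2) + w)) = -5 + 1/(5*(-7 + w + 15*F**2)))
X(A, Q) = 35 - 5*Q (X(A, Q) = -5*Q + 35 = 35 - 5*Q)
s(74, (-2)**3) + X(-184, -109) = (176 - 375*((-2)**3)**2 - 25*74)/(5*(-7 + 74 + 15*((-2)**3)**2)) + (35 - 5*(-109)) = (176 - 375*(-8)**2 - 1850)/(5*(-7 + 74 + 15*(-8)**2)) + (35 + 545) = (176 - 375*64 - 1850)/(5*(-7 + 74 + 15*64)) + 580 = (176 - 24000 - 1850)/(5*(-7 + 74 + 960)) + 580 = (1/5)*(-25674)/1027 + 580 = (1/5)*(1/1027)*(-25674) + 580 = -25674/5135 + 580 = 2952626/5135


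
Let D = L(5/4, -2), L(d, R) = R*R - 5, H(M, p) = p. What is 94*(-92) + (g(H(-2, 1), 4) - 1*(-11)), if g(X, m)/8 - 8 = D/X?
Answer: -8581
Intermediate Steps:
L(d, R) = -5 + R**2 (L(d, R) = R**2 - 5 = -5 + R**2)
D = -1 (D = -5 + (-2)**2 = -5 + 4 = -1)
g(X, m) = 64 - 8/X (g(X, m) = 64 + 8*(-1/X) = 64 - 8/X)
94*(-92) + (g(H(-2, 1), 4) - 1*(-11)) = 94*(-92) + ((64 - 8/1) - 1*(-11)) = -8648 + ((64 - 8*1) + 11) = -8648 + ((64 - 8) + 11) = -8648 + (56 + 11) = -8648 + 67 = -8581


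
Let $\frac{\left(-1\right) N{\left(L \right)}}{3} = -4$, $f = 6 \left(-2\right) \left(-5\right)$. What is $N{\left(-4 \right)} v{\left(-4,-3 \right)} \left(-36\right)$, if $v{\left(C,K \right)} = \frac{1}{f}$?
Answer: $- \frac{36}{5} \approx -7.2$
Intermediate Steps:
$f = 60$ ($f = \left(-12\right) \left(-5\right) = 60$)
$v{\left(C,K \right)} = \frac{1}{60}$
$N{\left(L \right)} = 12$ ($N{\left(L \right)} = \left(-3\right) \left(-4\right) = 12$)
$N{\left(-4 \right)} v{\left(-4,-3 \right)} \left(-36\right) = 12 \cdot \frac{1}{60} \left(-36\right) = \frac{1}{5} \left(-36\right) = - \frac{36}{5}$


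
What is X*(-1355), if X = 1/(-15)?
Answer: 271/3 ≈ 90.333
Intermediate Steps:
X = -1/15 ≈ -0.066667
X*(-1355) = -1/15*(-1355) = 271/3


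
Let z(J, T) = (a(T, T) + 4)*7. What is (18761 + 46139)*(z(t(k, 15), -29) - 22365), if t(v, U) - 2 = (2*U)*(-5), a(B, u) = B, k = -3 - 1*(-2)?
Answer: -1462846000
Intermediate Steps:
k = -1 (k = -3 + 2 = -1)
t(v, U) = 2 - 10*U (t(v, U) = 2 + (2*U)*(-5) = 2 - 10*U)
z(J, T) = 28 + 7*T (z(J, T) = (T + 4)*7 = (4 + T)*7 = 28 + 7*T)
(18761 + 46139)*(z(t(k, 15), -29) - 22365) = (18761 + 46139)*((28 + 7*(-29)) - 22365) = 64900*((28 - 203) - 22365) = 64900*(-175 - 22365) = 64900*(-22540) = -1462846000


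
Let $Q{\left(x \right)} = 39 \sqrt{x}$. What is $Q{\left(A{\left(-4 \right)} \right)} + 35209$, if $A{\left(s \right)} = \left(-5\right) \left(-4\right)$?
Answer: $35209 + 78 \sqrt{5} \approx 35383.0$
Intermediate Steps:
$A{\left(s \right)} = 20$
$Q{\left(A{\left(-4 \right)} \right)} + 35209 = 39 \sqrt{20} + 35209 = 39 \cdot 2 \sqrt{5} + 35209 = 78 \sqrt{5} + 35209 = 35209 + 78 \sqrt{5}$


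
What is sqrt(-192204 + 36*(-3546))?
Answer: 6*I*sqrt(8885) ≈ 565.56*I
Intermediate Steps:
sqrt(-192204 + 36*(-3546)) = sqrt(-192204 - 127656) = sqrt(-319860) = 6*I*sqrt(8885)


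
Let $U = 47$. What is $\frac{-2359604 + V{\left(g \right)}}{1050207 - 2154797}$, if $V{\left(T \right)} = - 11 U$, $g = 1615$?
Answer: $\frac{2360121}{1104590} \approx 2.1367$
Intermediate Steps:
$V{\left(T \right)} = -517$ ($V{\left(T \right)} = \left(-11\right) 47 = -517$)
$\frac{-2359604 + V{\left(g \right)}}{1050207 - 2154797} = \frac{-2359604 - 517}{1050207 - 2154797} = - \frac{2360121}{-1104590} = \left(-2360121\right) \left(- \frac{1}{1104590}\right) = \frac{2360121}{1104590}$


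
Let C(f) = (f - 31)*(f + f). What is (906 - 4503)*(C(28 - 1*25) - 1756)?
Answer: 6920628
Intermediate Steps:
C(f) = 2*f*(-31 + f) (C(f) = (-31 + f)*(2*f) = 2*f*(-31 + f))
(906 - 4503)*(C(28 - 1*25) - 1756) = (906 - 4503)*(2*(28 - 1*25)*(-31 + (28 - 1*25)) - 1756) = -3597*(2*(28 - 25)*(-31 + (28 - 25)) - 1756) = -3597*(2*3*(-31 + 3) - 1756) = -3597*(2*3*(-28) - 1756) = -3597*(-168 - 1756) = -3597*(-1924) = 6920628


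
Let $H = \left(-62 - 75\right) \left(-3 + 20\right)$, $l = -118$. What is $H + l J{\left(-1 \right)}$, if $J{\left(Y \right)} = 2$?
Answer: $-2565$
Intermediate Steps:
$H = -2329$ ($H = \left(-137\right) 17 = -2329$)
$H + l J{\left(-1 \right)} = -2329 - 236 = -2565$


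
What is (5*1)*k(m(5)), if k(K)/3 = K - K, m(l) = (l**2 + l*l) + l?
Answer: 0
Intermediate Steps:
m(l) = l + 2*l**2 (m(l) = (l**2 + l**2) + l = 2*l**2 + l = l + 2*l**2)
k(K) = 0 (k(K) = 3*(K - K) = 3*0 = 0)
(5*1)*k(m(5)) = (5*1)*0 = 5*0 = 0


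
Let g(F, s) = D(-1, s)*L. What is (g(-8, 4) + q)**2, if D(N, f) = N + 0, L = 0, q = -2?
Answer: 4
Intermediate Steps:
D(N, f) = N
g(F, s) = 0 (g(F, s) = -1*0 = 0)
(g(-8, 4) + q)**2 = (0 - 2)**2 = (-2)**2 = 4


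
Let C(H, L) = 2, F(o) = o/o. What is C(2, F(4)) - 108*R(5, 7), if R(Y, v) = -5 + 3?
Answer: 218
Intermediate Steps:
F(o) = 1
R(Y, v) = -2
C(2, F(4)) - 108*R(5, 7) = 2 - 108*(-2) = 2 + 216 = 218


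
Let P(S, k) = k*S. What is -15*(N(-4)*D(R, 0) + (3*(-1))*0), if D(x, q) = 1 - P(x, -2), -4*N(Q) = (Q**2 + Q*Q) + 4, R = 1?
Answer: 405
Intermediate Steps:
N(Q) = -1 - Q**2/2 (N(Q) = -((Q**2 + Q*Q) + 4)/4 = -((Q**2 + Q**2) + 4)/4 = -(2*Q**2 + 4)/4 = -(4 + 2*Q**2)/4 = -1 - Q**2/2)
P(S, k) = S*k
D(x, q) = 1 + 2*x (D(x, q) = 1 - x*(-2) = 1 - (-2)*x = 1 + 2*x)
-15*(N(-4)*D(R, 0) + (3*(-1))*0) = -15*((-1 - 1/2*(-4)**2)*(1 + 2*1) + (3*(-1))*0) = -15*((-1 - 1/2*16)*(1 + 2) - 3*0) = -15*((-1 - 8)*3 + 0) = -15*(-9*3 + 0) = -15*(-27 + 0) = -15*(-27) = 405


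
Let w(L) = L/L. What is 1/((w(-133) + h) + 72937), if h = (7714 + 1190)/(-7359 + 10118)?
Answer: 2759/201244846 ≈ 1.3710e-5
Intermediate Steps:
w(L) = 1
h = 8904/2759 ≈ 3.2273
1/((w(-133) + h) + 72937) = 1/((1 + 8904/2759) + 72937) = 1/(11663/2759 + 72937) = 1/(201244846/2759) = 2759/201244846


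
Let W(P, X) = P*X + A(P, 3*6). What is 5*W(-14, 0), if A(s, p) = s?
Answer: -70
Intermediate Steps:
W(P, X) = P + P*X (W(P, X) = P*X + P = P + P*X)
5*W(-14, 0) = 5*(-14*(1 + 0)) = 5*(-14*1) = 5*(-14) = -70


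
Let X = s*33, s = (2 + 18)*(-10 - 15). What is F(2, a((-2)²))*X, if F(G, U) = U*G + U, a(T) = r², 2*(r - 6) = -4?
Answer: -792000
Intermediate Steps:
r = 4 (r = 6 + (½)*(-4) = 6 - 2 = 4)
a(T) = 16 (a(T) = 4² = 16)
F(G, U) = U + G*U (F(G, U) = G*U + U = U + G*U)
s = -500 (s = 20*(-25) = -500)
X = -16500 (X = -500*33 = -16500)
F(2, a((-2)²))*X = (16*(1 + 2))*(-16500) = (16*3)*(-16500) = 48*(-16500) = -792000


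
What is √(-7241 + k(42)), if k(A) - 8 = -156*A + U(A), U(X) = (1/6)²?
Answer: I*√496259/6 ≈ 117.41*I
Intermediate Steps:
U(X) = 1/36 (U(X) = (1*(⅙))² = (⅙)² = 1/36)
k(A) = 289/36 - 156*A (k(A) = 8 + (-156*A + 1/36) = 8 + (1/36 - 156*A) = 289/36 - 156*A)
√(-7241 + k(42)) = √(-7241 + (289/36 - 156*42)) = √(-7241 + (289/36 - 6552)) = √(-7241 - 235583/36) = √(-496259/36) = I*√496259/6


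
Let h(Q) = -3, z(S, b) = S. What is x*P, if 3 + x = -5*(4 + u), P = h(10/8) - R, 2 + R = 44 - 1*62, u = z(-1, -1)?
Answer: -306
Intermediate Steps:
u = -1
R = -20 (R = -2 + (44 - 1*62) = -2 + (44 - 62) = -2 - 18 = -20)
P = 17 (P = -3 - 1*(-20) = -3 + 20 = 17)
x = -18 (x = -3 - 5*(4 - 1) = -3 - 5*3 = -3 - 15 = -18)
x*P = -18*17 = -306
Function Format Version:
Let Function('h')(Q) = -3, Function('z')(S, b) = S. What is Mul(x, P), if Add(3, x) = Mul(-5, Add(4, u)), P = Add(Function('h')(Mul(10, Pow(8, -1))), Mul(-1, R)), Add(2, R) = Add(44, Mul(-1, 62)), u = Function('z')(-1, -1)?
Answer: -306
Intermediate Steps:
u = -1
R = -20 (R = Add(-2, Add(44, Mul(-1, 62))) = Add(-2, Add(44, -62)) = Add(-2, -18) = -20)
P = 17 (P = Add(-3, Mul(-1, -20)) = Add(-3, 20) = 17)
x = -18 (x = Add(-3, Mul(-5, Add(4, -1))) = Add(-3, Mul(-5, 3)) = Add(-3, -15) = -18)
Mul(x, P) = Mul(-18, 17) = -306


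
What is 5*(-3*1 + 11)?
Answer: 40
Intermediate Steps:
5*(-3*1 + 11) = 5*(-3 + 11) = 5*8 = 40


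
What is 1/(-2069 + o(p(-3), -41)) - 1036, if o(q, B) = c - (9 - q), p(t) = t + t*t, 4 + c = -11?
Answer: -2162133/2087 ≈ -1036.0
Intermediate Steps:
c = -15 (c = -4 - 11 = -15)
p(t) = t + t²
o(q, B) = -24 + q (o(q, B) = -15 - (9 - q) = -15 + (-9 + q) = -24 + q)
1/(-2069 + o(p(-3), -41)) - 1036 = 1/(-2069 + (-24 - 3*(1 - 3))) - 1036 = 1/(-2069 + (-24 - 3*(-2))) - 1036 = 1/(-2069 + (-24 + 6)) - 1036 = 1/(-2069 - 18) - 1036 = 1/(-2087) - 1036 = -1/2087 - 1036 = -2162133/2087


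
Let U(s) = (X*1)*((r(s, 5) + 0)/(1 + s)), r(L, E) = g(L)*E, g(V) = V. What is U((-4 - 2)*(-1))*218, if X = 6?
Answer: 39240/7 ≈ 5605.7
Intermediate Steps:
r(L, E) = E*L (r(L, E) = L*E = E*L)
U(s) = 30*s/(1 + s) (U(s) = (6*1)*((5*s + 0)/(1 + s)) = 6*((5*s)/(1 + s)) = 6*(5*s/(1 + s)) = 30*s/(1 + s))
U((-4 - 2)*(-1))*218 = (30*((-4 - 2)*(-1))/(1 + (-4 - 2)*(-1)))*218 = (30*(-6*(-1))/(1 - 6*(-1)))*218 = (30*6/(1 + 6))*218 = (30*6/7)*218 = (30*6*(⅐))*218 = (180/7)*218 = 39240/7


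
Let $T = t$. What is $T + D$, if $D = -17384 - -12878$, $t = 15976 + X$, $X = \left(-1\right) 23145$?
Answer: $-11675$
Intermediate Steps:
$X = -23145$
$t = -7169$ ($t = 15976 - 23145 = -7169$)
$T = -7169$
$D = -4506$ ($D = -17384 + 12878 = -4506$)
$T + D = -7169 - 4506 = -11675$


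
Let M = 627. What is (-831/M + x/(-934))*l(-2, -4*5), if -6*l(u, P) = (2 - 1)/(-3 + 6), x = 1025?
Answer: 472943/3513708 ≈ 0.13460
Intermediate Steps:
l(u, P) = -1/18 (l(u, P) = -(2 - 1)/(6*(-3 + 6)) = -1/(6*3) = -⅙*⅓ = -1/18)
(-831/M + x/(-934))*l(-2, -4*5) = (-831/627 + 1025/(-934))*(-1/18) = (-831*1/627 + 1025*(-1/934))*(-1/18) = (-277/209 - 1025/934)*(-1/18) = -472943/195206*(-1/18) = 472943/3513708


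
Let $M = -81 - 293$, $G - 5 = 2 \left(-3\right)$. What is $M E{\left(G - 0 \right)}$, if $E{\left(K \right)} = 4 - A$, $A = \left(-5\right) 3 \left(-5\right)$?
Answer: $26554$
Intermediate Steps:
$G = -1$ ($G = 5 + 2 \left(-3\right) = 5 - 6 = -1$)
$A = 75$ ($A = \left(-15\right) \left(-5\right) = 75$)
$E{\left(K \right)} = -71$ ($E{\left(K \right)} = 4 - 75 = -71$)
$M = -374$
$M E{\left(G - 0 \right)} = \left(-374\right) \left(-71\right) = 26554$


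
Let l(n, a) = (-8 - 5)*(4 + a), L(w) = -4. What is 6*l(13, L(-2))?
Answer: 0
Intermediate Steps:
l(n, a) = -52 - 13*a (l(n, a) = -13*(4 + a) = -52 - 13*a)
6*l(13, L(-2)) = 6*(-52 - 13*(-4)) = 6*(-52 + 52) = 6*0 = 0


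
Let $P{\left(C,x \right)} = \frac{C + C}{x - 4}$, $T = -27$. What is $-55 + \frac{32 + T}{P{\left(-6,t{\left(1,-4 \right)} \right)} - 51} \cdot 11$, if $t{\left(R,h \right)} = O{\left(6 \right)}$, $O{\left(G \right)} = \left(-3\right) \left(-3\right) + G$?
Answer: $- \frac{32120}{573} \approx -56.056$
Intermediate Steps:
$O{\left(G \right)} = 9 + G$
$t{\left(R,h \right)} = 15$ ($t{\left(R,h \right)} = 9 + 6 = 15$)
$P{\left(C,x \right)} = \frac{2 C}{-4 + x}$
$-55 + \frac{32 + T}{P{\left(-6,t{\left(1,-4 \right)} \right)} - 51} \cdot 11 = -55 + \frac{32 - 27}{2 \left(-6\right) \frac{1}{-4 + 15} - 51} \cdot 11 = -55 + \frac{5}{2 \left(-6\right) \frac{1}{11} - 51} \cdot 11 = -55 + \frac{5}{- \frac{12}{11} - 51} \cdot 11 = -55 + \frac{5}{- \frac{573}{11}} \cdot 11 = -55 + 5 \left(- \frac{11}{573}\right) 11 = -55 - \frac{605}{573} = - \frac{32120}{573}$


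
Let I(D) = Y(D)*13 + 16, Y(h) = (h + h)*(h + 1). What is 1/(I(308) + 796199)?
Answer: 1/3270687 ≈ 3.0575e-7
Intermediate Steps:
Y(h) = 2*h*(1 + h) (Y(h) = (2*h)*(1 + h) = 2*h*(1 + h))
I(D) = 16 + 26*D*(1 + D) (I(D) = (2*D*(1 + D))*13 + 16 = 26*D*(1 + D) + 16 = 16 + 26*D*(1 + D))
1/(I(308) + 796199) = 1/((16 + 26*308*(1 + 308)) + 796199) = 1/((16 + 26*308*309) + 796199) = 1/((16 + 2474472) + 796199) = 1/(2474488 + 796199) = 1/3270687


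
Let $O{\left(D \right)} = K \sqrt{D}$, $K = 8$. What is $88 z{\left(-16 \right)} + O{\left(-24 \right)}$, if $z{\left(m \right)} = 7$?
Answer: $616 + 16 i \sqrt{6} \approx 616.0 + 39.192 i$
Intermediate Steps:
$O{\left(D \right)} = 8 \sqrt{D}$
$88 z{\left(-16 \right)} + O{\left(-24 \right)} = 88 \cdot 7 + 8 \sqrt{-24} = 616 + 8 \cdot 2 i \sqrt{6} = 616 + 16 i \sqrt{6}$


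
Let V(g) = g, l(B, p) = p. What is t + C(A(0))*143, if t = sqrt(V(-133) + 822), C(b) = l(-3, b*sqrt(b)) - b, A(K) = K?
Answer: sqrt(689) ≈ 26.249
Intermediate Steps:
C(b) = b**(3/2) - b (C(b) = b*sqrt(b) - b = b**(3/2) - b)
t = sqrt(689) (t = sqrt(-133 + 822) = sqrt(689) ≈ 26.249)
t + C(A(0))*143 = sqrt(689) + (0**(3/2) - 1*0)*143 = sqrt(689) + (0 + 0)*143 = sqrt(689) + 0*143 = sqrt(689) + 0 = sqrt(689)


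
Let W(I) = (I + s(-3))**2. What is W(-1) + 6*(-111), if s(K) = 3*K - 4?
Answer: -470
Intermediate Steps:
s(K) = -4 + 3*K
W(I) = (-13 + I)**2 (W(I) = (I + (-4 + 3*(-3)))**2 = (I + (-4 - 9))**2 = (I - 13)**2 = (-13 + I)**2)
W(-1) + 6*(-111) = (-13 - 1)**2 + 6*(-111) = (-14)**2 - 666 = 196 - 666 = -470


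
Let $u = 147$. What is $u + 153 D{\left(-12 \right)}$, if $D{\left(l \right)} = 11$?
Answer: $1830$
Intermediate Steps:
$u + 153 D{\left(-12 \right)} = 147 + 153 \cdot 11 = 147 + 1683 = 1830$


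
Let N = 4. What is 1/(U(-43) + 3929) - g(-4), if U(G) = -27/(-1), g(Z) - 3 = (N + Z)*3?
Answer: -11867/3956 ≈ -2.9997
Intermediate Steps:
g(Z) = 15 + 3*Z (g(Z) = 3 + (4 + Z)*3 = 3 + (12 + 3*Z) = 15 + 3*Z)
U(G) = 27 (U(G) = -27*(-1) = 27)
1/(U(-43) + 3929) - g(-4) = 1/(27 + 3929) - (15 + 3*(-4)) = 1/3956 - (15 - 12) = 1/3956 - 1*3 = 1/3956 - 3 = -11867/3956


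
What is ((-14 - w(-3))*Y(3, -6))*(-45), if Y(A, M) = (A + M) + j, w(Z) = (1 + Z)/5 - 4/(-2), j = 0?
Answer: -2106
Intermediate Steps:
w(Z) = 11/5 + Z/5 (w(Z) = (1 + Z)*(⅕) - 4*(-½) = (⅕ + Z/5) + 2 = 11/5 + Z/5)
Y(A, M) = A + M (Y(A, M) = (A + M) + 0 = A + M)
((-14 - w(-3))*Y(3, -6))*(-45) = ((-14 - (11/5 + (⅕)*(-3)))*(3 - 6))*(-45) = ((-14 - (11/5 - ⅗))*(-3))*(-45) = ((-14 - 1*8/5)*(-3))*(-45) = ((-14 - 8/5)*(-3))*(-45) = -78/5*(-3)*(-45) = (234/5)*(-45) = -2106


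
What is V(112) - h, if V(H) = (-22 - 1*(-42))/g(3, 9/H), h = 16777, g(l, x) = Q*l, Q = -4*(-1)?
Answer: -50326/3 ≈ -16775.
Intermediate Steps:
Q = 4
g(l, x) = 4*l
V(H) = 5/3 (V(H) = (-22 - 1*(-42))/((4*3)) = (-22 + 42)/12 = 20*(1/12) = 5/3)
V(112) - h = 5/3 - 1*16777 = 5/3 - 16777 = -50326/3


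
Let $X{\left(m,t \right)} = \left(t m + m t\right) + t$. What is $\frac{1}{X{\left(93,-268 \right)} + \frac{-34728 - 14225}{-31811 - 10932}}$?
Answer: $- \frac{42743}{2142059235} \approx -1.9954 \cdot 10^{-5}$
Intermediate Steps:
$X{\left(m,t \right)} = t + 2 m t$ ($X{\left(m,t \right)} = \left(m t + m t\right) + t = 2 m t + t = t + 2 m t$)
$\frac{1}{X{\left(93,-268 \right)} + \frac{-34728 - 14225}{-31811 - 10932}} = \frac{1}{- 268 \left(1 + 2 \cdot 93\right) + \frac{-34728 - 14225}{-31811 - 10932}} = \frac{1}{- 268 \left(1 + 186\right) - \frac{48953}{-42743}} = \frac{1}{\left(-268\right) 187 - - \frac{48953}{42743}} = \frac{1}{-50116 + \frac{48953}{42743}} = \frac{1}{- \frac{2142059235}{42743}} = - \frac{42743}{2142059235}$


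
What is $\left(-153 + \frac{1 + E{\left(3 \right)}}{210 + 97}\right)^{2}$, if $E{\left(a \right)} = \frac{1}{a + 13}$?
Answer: $\frac{564780807361}{24127744} \approx 23408.0$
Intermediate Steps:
$E{\left(a \right)} = \frac{1}{13 + a}$
$\left(-153 + \frac{1 + E{\left(3 \right)}}{210 + 97}\right)^{2} = \left(-153 + \frac{1 + \frac{1}{13 + 3}}{210 + 97}\right)^{2} = \left(-153 + \frac{1 + \frac{1}{16}}{307}\right)^{2} = \left(-153 + \left(1 + \frac{1}{16}\right) \frac{1}{307}\right)^{2} = \left(-153 + \frac{17}{16} \cdot \frac{1}{307}\right)^{2} = \left(-153 + \frac{17}{4912}\right)^{2} = \left(- \frac{751519}{4912}\right)^{2} = \frac{564780807361}{24127744}$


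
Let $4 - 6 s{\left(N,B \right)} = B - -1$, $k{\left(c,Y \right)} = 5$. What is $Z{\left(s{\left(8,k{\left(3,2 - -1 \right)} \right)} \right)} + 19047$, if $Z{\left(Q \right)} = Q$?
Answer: $\frac{57140}{3} \approx 19047.0$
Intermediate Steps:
$s{\left(N,B \right)} = \frac{1}{2} - \frac{B}{6}$ ($s{\left(N,B \right)} = \frac{2}{3} - \frac{B - -1}{6} = \frac{2}{3} - \frac{B + 1}{6} = \frac{2}{3} - \frac{1 + B}{6} = \frac{2}{3} - \left(\frac{1}{6} + \frac{B}{6}\right) = \frac{1}{2} - \frac{B}{6}$)
$Z{\left(s{\left(8,k{\left(3,2 - -1 \right)} \right)} \right)} + 19047 = \left(\frac{1}{2} - \frac{5}{6}\right) + 19047 = - \frac{1}{3} + 19047 = \frac{57140}{3}$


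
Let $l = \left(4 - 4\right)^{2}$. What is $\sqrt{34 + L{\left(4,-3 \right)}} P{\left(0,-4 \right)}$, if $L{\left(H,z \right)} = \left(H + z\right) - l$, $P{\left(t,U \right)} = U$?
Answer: $- 4 \sqrt{35} \approx -23.664$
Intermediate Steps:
$l = 0$ ($l = 0^{2} = 0$)
$L{\left(H,z \right)} = H + z$ ($L{\left(H,z \right)} = \left(H + z\right) - 0 = \left(H + z\right) + 0 = H + z$)
$\sqrt{34 + L{\left(4,-3 \right)}} P{\left(0,-4 \right)} = \sqrt{34 + \left(4 - 3\right)} \left(-4\right) = \sqrt{34 + 1} \left(-4\right) = \sqrt{35} \left(-4\right) = - 4 \sqrt{35}$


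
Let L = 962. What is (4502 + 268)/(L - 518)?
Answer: 795/74 ≈ 10.743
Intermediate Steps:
(4502 + 268)/(L - 518) = (4502 + 268)/(962 - 518) = 4770/444 = 4770*(1/444) = 795/74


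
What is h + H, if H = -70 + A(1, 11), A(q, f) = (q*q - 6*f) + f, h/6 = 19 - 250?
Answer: -1510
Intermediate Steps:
h = -1386 (h = 6*(19 - 250) = 6*(-231) = -1386)
A(q, f) = q² - 5*f (A(q, f) = (q² - 6*f) + f = q² - 5*f)
H = -124 (H = -70 + (1² - 5*11) = -70 + (1 - 55) = -70 - 54 = -124)
h + H = -1386 - 124 = -1510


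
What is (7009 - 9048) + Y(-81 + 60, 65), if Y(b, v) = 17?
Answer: -2022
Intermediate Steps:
(7009 - 9048) + Y(-81 + 60, 65) = (7009 - 9048) + 17 = -2039 + 17 = -2022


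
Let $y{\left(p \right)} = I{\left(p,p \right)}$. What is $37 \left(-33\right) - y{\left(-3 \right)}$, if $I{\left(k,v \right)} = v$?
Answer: $-1218$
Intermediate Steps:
$y{\left(p \right)} = p$
$37 \left(-33\right) - y{\left(-3 \right)} = 37 \left(-33\right) - -3 = -1221 + 3 = -1218$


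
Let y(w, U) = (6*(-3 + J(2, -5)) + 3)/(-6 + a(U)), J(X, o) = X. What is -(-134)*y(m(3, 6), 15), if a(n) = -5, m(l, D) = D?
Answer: 402/11 ≈ 36.545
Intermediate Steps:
y(w, U) = 3/11 (y(w, U) = (6*(-3 + 2) + 3)/(-6 - 5) = (6*(-1) + 3)/(-11) = (-6 + 3)*(-1/11) = -3*(-1/11) = 3/11)
-(-134)*y(m(3, 6), 15) = -(-134)*3/11 = -134*(-3/11) = 402/11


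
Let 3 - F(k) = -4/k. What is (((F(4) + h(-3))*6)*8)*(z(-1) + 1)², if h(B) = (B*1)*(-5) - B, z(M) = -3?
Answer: 4224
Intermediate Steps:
F(k) = 3 + 4/k (F(k) = 3 - (-4)/k = 3 + 4/k)
h(B) = -6*B (h(B) = B*(-5) - B = -5*B - B = -6*B)
(((F(4) + h(-3))*6)*8)*(z(-1) + 1)² = ((((3 + 4/4) - 6*(-3))*6)*8)*(-3 + 1)² = ((((3 + 4*(¼)) + 18)*6)*8)*(-2)² = ((((3 + 1) + 18)*6)*8)*4 = (((4 + 18)*6)*8)*4 = ((22*6)*8)*4 = (132*8)*4 = 1056*4 = 4224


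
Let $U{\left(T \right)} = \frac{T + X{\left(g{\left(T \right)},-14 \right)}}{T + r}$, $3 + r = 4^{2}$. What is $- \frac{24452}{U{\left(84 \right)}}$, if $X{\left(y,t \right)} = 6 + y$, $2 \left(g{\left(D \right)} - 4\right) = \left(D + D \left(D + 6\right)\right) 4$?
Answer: $- \frac{1185922}{7691} \approx -154.2$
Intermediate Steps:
$g{\left(D \right)} = 4 + 2 D + 2 D \left(6 + D\right)$ ($g{\left(D \right)} = 4 + \frac{\left(D + D \left(D + 6\right)\right) 4}{2} = 4 + \frac{\left(D + D \left(6 + D\right)\right) 4}{2} = 4 + \frac{4 D + 4 D \left(6 + D\right)}{2} = 4 + \left(2 D + 2 D \left(6 + D\right)\right) = 4 + 2 D + 2 D \left(6 + D\right)$)
$r = 13$ ($r = -3 + 4^{2} = -3 + 16 = 13$)
$U{\left(T \right)} = \frac{10 + 2 T^{2} + 15 T}{13 + T}$ ($U{\left(T \right)} = \frac{T + \left(6 + \left(4 + 2 T^{2} + 14 T\right)\right)}{T + 13} = \frac{T + \left(10 + 2 T^{2} + 14 T\right)}{13 + T} = \frac{10 + 2 T^{2} + 15 T}{13 + T}$)
$- \frac{24452}{U{\left(84 \right)}} = - \frac{24452}{\frac{1}{13 + 84} \left(10 + 2 \cdot 84^{2} + 15 \cdot 84\right)} = - \frac{24452}{\frac{1}{97} \left(10 + 2 \cdot 7056 + 1260\right)} = - \frac{24452}{\frac{1}{97} \left(10 + 14112 + 1260\right)} = - \frac{24452}{\frac{1}{97} \cdot 15382} = - \frac{24452}{\frac{15382}{97}} = \left(-24452\right) \frac{97}{15382} = - \frac{1185922}{7691}$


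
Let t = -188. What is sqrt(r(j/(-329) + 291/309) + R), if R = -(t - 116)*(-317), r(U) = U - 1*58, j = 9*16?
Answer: I*sqrt(110728171055747)/33887 ≈ 310.52*I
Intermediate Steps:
j = 144
r(U) = -58 + U (r(U) = U - 58 = -58 + U)
R = -96368 (R = -(-188 - 116)*(-317) = -(-304)*(-317) = -1*96368 = -96368)
sqrt(r(j/(-329) + 291/309) + R) = sqrt((-58 + (144/(-329) + 291/309)) - 96368) = sqrt((-58 + (144*(-1/329) + 291*(1/309))) - 96368) = sqrt((-58 + (-144/329 + 97/103)) - 96368) = sqrt((-58 + 17081/33887) - 96368) = sqrt(-1948365/33887 - 96368) = sqrt(-3267570781/33887) = I*sqrt(110728171055747)/33887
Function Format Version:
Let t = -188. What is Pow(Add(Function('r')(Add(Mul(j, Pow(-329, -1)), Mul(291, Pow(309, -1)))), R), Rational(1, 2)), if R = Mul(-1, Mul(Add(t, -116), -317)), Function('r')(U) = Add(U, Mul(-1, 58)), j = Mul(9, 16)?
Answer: Mul(Rational(1, 33887), I, Pow(110728171055747, Rational(1, 2))) ≈ Mul(310.52, I)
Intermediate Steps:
j = 144
Function('r')(U) = Add(-58, U) (Function('r')(U) = Add(U, -58) = Add(-58, U))
R = -96368 (R = Mul(-1, Mul(Add(-188, -116), -317)) = Mul(-1, Mul(-304, -317)) = Mul(-1, 96368) = -96368)
Pow(Add(Function('r')(Add(Mul(j, Pow(-329, -1)), Mul(291, Pow(309, -1)))), R), Rational(1, 2)) = Pow(Add(Add(-58, Add(Mul(144, Pow(-329, -1)), Mul(291, Pow(309, -1)))), -96368), Rational(1, 2)) = Pow(Add(Add(-58, Add(Mul(144, Rational(-1, 329)), Mul(291, Rational(1, 309)))), -96368), Rational(1, 2)) = Pow(Add(Add(-58, Add(Rational(-144, 329), Rational(97, 103))), -96368), Rational(1, 2)) = Pow(Add(Add(-58, Rational(17081, 33887)), -96368), Rational(1, 2)) = Pow(Add(Rational(-1948365, 33887), -96368), Rational(1, 2)) = Pow(Rational(-3267570781, 33887), Rational(1, 2)) = Mul(Rational(1, 33887), I, Pow(110728171055747, Rational(1, 2)))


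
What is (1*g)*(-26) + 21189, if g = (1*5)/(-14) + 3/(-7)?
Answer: 148466/7 ≈ 21209.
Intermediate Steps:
g = -11/14 (g = 5*(-1/14) + 3*(-1/7) = -5/14 - 3/7 = -11/14 ≈ -0.78571)
(1*g)*(-26) + 21189 = (1*(-11/14))*(-26) + 21189 = -11/14*(-26) + 21189 = 143/7 + 21189 = 148466/7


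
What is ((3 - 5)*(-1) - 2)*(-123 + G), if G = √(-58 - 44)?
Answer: 0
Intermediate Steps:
G = I*√102 (G = √(-102) = I*√102 ≈ 10.1*I)
((3 - 5)*(-1) - 2)*(-123 + G) = ((3 - 5)*(-1) - 2)*(-123 + I*√102) = (-2*(-1) - 2)*(-123 + I*√102) = (2 - 2)*(-123 + I*√102) = 0*(-123 + I*√102) = 0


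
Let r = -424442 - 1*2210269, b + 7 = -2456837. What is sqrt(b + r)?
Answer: I*sqrt(5091555) ≈ 2256.4*I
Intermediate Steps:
b = -2456844 (b = -7 - 2456837 = -2456844)
r = -2634711 (r = -424442 - 2210269 = -2634711)
sqrt(b + r) = sqrt(-2456844 - 2634711) = sqrt(-5091555) = I*sqrt(5091555)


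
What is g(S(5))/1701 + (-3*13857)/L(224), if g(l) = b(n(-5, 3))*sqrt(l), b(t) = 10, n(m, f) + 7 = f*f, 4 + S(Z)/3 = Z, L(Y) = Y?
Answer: -41571/224 + 10*sqrt(3)/1701 ≈ -185.57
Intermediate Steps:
S(Z) = -12 + 3*Z
n(m, f) = -7 + f**2 (n(m, f) = -7 + f*f = -7 + f**2)
g(l) = 10*sqrt(l)
g(S(5))/1701 + (-3*13857)/L(224) = (10*sqrt(-12 + 3*5))/1701 - 3*13857/224 = (10*sqrt(-12 + 15))*(1/1701) - 41571*1/224 = (10*sqrt(3))*(1/1701) - 41571/224 = 10*sqrt(3)/1701 - 41571/224 = -41571/224 + 10*sqrt(3)/1701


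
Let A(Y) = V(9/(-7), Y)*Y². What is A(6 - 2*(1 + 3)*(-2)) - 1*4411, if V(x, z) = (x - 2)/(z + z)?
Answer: -31130/7 ≈ -4447.1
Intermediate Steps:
V(x, z) = (-2 + x)/(2*z) (V(x, z) = (-2 + x)/((2*z)) = (-2 + x)*(1/(2*z)) = (-2 + x)/(2*z))
A(Y) = -23*Y/14 (A(Y) = ((-2 + 9/(-7))/(2*Y))*Y² = ((-2 + 9*(-⅐))/(2*Y))*Y² = ((-2 - 9/7)/(2*Y))*Y² = ((½)*(-23/7)/Y)*Y² = (-23/(14*Y))*Y² = -23*Y/14)
A(6 - 2*(1 + 3)*(-2)) - 1*4411 = -23*(6 - 2*(1 + 3)*(-2))/14 - 1*4411 = -23*(6 - 8*(-2))/14 - 4411 = -23*(6 - 2*(-8))/14 - 4411 = -23*(6 + 16)/14 - 4411 = -23/14*22 - 4411 = -253/7 - 4411 = -31130/7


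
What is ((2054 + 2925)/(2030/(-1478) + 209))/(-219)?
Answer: -3679481/33602484 ≈ -0.10950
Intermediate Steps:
((2054 + 2925)/(2030/(-1478) + 209))/(-219) = (4979/(2030*(-1/1478) + 209))*(-1/219) = (4979/(-1015/739 + 209))*(-1/219) = (4979/(153436/739))*(-1/219) = (4979*(739/153436))*(-1/219) = (3679481/153436)*(-1/219) = -3679481/33602484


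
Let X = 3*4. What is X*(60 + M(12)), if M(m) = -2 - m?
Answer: 552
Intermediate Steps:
X = 12
X*(60 + M(12)) = 12*(60 + (-2 - 1*12)) = 12*(60 + (-2 - 12)) = 12*(60 - 14) = 12*46 = 552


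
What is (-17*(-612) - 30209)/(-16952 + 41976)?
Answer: -1165/1472 ≈ -0.79144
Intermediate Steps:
(-17*(-612) - 30209)/(-16952 + 41976) = (10404 - 30209)/25024 = -19805*1/25024 = -1165/1472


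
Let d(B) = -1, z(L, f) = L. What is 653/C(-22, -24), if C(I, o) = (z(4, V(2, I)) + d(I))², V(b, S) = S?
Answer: 653/9 ≈ 72.556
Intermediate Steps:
C(I, o) = 9 (C(I, o) = (4 - 1)² = 3² = 9)
653/C(-22, -24) = 653/9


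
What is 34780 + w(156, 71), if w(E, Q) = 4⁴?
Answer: 35036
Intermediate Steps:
w(E, Q) = 256
34780 + w(156, 71) = 34780 + 256 = 35036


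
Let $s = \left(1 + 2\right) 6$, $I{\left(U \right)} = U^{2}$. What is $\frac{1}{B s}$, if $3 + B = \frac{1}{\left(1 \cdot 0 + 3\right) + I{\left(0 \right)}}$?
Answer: $- \frac{1}{48} \approx -0.020833$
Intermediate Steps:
$s = 18$ ($s = 3 \cdot 6 = 18$)
$B = - \frac{8}{3}$ ($B = -3 + \frac{1}{\left(1 \cdot 0 + 3\right) + 0^{2}} = -3 + \frac{1}{\left(0 + 3\right) + 0} = -3 + \frac{1}{3 + 0} = -3 + \frac{1}{3} = - \frac{8}{3} \approx -2.6667$)
$\frac{1}{B s} = \frac{1}{\left(- \frac{8}{3}\right) 18} = \frac{1}{-48} = - \frac{1}{48}$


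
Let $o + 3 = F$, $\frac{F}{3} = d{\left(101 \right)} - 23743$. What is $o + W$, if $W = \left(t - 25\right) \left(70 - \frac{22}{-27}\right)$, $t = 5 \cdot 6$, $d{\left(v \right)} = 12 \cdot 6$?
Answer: $- \frac{1907872}{27} \approx -70662.0$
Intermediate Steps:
$d{\left(v \right)} = 72$
$t = 30$
$F = -71013$ ($F = 3 \left(72 - 23743\right) = 3 \left(-23671\right) = -71013$)
$o = -71016$ ($o = -3 - 71013 = -71016$)
$W = \frac{9560}{27}$ ($W = \left(30 - 25\right) \left(70 - \frac{22}{-27}\right) = \left(30 - 25\right) \left(70 - - \frac{22}{27}\right) = 5 \left(70 + \frac{22}{27}\right) = 5 \cdot \frac{1912}{27} = \frac{9560}{27} \approx 354.07$)
$o + W = -71016 + \frac{9560}{27} = - \frac{1907872}{27}$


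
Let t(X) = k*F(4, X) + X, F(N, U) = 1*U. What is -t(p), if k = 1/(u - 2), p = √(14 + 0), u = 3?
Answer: -2*√14 ≈ -7.4833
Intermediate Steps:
F(N, U) = U
p = √14 ≈ 3.7417
k = 1 (k = 1/(3 - 2) = 1/1 = 1)
t(X) = 2*X (t(X) = 1*X + X = X + X = 2*X)
-t(p) = -2*√14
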